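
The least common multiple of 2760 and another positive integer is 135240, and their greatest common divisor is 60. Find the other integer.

gcd × lcm = product of the two integers, so the other integer is (60 × 135240) / 2760 = 2940.

2940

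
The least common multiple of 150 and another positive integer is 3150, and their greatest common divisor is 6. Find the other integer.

126

gcd × lcm = product of the two integers, so the other integer is (6 × 3150) / 150 = 126.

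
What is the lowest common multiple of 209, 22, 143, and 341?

209 = 11 × 19
22 = 2 × 11
143 = 11 × 13
341 = 11 × 31
LCM(209, 22, 143, 341) = 2 × 11 × 13 × 19 × 31 = 168454.

168454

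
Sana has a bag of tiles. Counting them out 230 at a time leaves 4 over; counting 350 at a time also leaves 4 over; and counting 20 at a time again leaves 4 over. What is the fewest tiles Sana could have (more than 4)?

N − 4 must be a common multiple of 230, 350, and 20.
230 = 2 × 5 × 23
350 = 2 × 5^2 × 7
20 = 2^2 × 5
LCM(230, 350, 20) = 2^2 × 5^2 × 7 × 23 = 16100.
Smallest N > 4 is LCM + 4 = 16100 + 4 = 16104.

16104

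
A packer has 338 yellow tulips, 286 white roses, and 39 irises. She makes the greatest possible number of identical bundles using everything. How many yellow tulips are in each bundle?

Number of bundles = gcd(338, 286, 39).
338 = 2 × 13^2
286 = 2 × 11 × 13
39 = 3 × 13
gcd(338, 286, 39) = 13.
yellow tulips per bundle = 338 / 13 = 26.

26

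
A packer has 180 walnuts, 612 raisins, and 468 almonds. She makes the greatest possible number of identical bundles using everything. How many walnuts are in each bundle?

Number of bundles = gcd(180, 612, 468).
180 = 2^2 × 3^2 × 5
612 = 2^2 × 3^2 × 17
468 = 2^2 × 3^2 × 13
gcd(180, 612, 468) = 2^2 × 3^2 = 36.
walnuts per bundle = 180 / 36 = 5.

5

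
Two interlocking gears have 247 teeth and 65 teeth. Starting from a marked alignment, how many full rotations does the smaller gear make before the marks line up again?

They are all back at their starting positions together after one LCM of the periods.
247 = 13 × 19
65 = 5 × 13
LCM(247, 65) = 5 × 13 × 19 = 1235.
Rotations for period 65: 1235 / 65 = 19.

19 rotations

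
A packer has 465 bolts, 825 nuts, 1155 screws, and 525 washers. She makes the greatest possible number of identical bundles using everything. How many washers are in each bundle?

Number of bundles = gcd(465, 825, 1155, 525).
465 = 3 × 5 × 31
825 = 3 × 5^2 × 11
1155 = 3 × 5 × 7 × 11
525 = 3 × 5^2 × 7
gcd(465, 825, 1155, 525) = 3 × 5 = 15.
washers per bundle = 525 / 15 = 35.

35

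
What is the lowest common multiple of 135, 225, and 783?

135 = 3^3 × 5
225 = 3^2 × 5^2
783 = 3^3 × 29
LCM(135, 225, 783) = 3^3 × 5^2 × 29 = 19575.

19575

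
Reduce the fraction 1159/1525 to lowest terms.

1159 = 19 × 61
1525 = 5^2 × 61
gcd(1159, 1525) = 61.
Divide numerator and denominator by 61: 1159/1525 = 19/25.

19/25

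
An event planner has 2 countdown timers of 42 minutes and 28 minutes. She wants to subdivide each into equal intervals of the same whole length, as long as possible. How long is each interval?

14 minutes

By the Euclidean algorithm:
42 = 1 × 28 + 14
28 = 2 × 14 + 0
gcd(42, 28) = 14.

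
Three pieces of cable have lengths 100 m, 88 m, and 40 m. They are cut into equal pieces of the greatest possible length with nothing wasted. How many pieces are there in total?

57

Piece length = gcd(100, 88, 40).
100 = 2^2 × 5^2
88 = 2^3 × 11
40 = 2^3 × 5
gcd(100, 88, 40) = 2^2 = 4.
Total pieces = 100/4 + 88/4 + 40/4 = 25 + 22 + 10 = 57.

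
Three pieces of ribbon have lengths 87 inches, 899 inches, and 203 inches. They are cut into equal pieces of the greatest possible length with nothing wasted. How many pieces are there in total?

41

Piece length = gcd(87, 899, 203).
87 = 3 × 29
899 = 29 × 31
203 = 7 × 29
gcd(87, 899, 203) = 29.
Total pieces = 87/29 + 899/29 + 203/29 = 3 + 31 + 7 = 41.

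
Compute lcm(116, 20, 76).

116 = 2^2 × 29
20 = 2^2 × 5
76 = 2^2 × 19
LCM(116, 20, 76) = 2^2 × 5 × 19 × 29 = 11020.

11020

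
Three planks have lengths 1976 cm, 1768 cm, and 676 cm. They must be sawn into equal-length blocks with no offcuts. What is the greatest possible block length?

The block length must divide every plank, so the greatest is gcd(1976, 1768, 676).
1976 = 2^3 × 13 × 19
1768 = 2^3 × 13 × 17
676 = 2^2 × 13^2
gcd(1976, 1768, 676) = 2^2 × 13 = 52.

52 cm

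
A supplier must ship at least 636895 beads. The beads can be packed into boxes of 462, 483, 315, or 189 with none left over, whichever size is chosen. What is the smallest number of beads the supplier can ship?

956340

The number of beads must be a common multiple of 462, 483, 315, and 189, so a multiple of their LCM.
462 = 2 × 3 × 7 × 11
483 = 3 × 7 × 23
315 = 3^2 × 5 × 7
189 = 3^3 × 7
LCM(462, 483, 315, 189) = 2 × 3^3 × 5 × 7 × 11 × 23 = 478170.
Smallest multiple of 478170 that is ≥ 636895: ⌈636895/478170⌉ × 478170 = 2 × 478170 = 956340.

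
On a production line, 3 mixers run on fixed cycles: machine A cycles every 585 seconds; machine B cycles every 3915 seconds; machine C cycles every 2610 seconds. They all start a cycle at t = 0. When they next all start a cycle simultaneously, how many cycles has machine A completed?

All finish a whole number of cycles simultaneously at t = LCM of the periods.
585 = 3^2 × 5 × 13
3915 = 3^3 × 5 × 29
2610 = 2 × 3^2 × 5 × 29
LCM(585, 3915, 2610) = 2 × 3^3 × 5 × 13 × 29 = 101790.
Cycles for period 585: 101790 / 585 = 174.

174 cycles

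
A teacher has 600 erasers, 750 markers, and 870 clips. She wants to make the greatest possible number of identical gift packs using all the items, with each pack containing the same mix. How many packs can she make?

30 packs

The pack count must divide each quantity, so the greatest is gcd(600, 750, 870).
600 = 2^3 × 3 × 5^2
750 = 2 × 3 × 5^3
870 = 2 × 3 × 5 × 29
gcd(600, 750, 870) = 2 × 3 × 5 = 30.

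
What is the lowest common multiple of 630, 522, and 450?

630 = 2 × 3^2 × 5 × 7
522 = 2 × 3^2 × 29
450 = 2 × 3^2 × 5^2
LCM(630, 522, 450) = 2 × 3^2 × 5^2 × 7 × 29 = 91350.

91350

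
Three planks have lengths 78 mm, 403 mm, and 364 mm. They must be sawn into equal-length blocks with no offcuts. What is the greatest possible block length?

This is the greatest common divisor of 78, 403, and 364.
78 = 2 × 3 × 13
403 = 13 × 31
364 = 2^2 × 7 × 13
gcd(78, 403, 364) = 13.

13 mm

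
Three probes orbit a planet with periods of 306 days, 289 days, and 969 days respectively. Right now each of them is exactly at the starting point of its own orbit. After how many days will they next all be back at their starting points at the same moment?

98838 days

We need the least common multiple of the intervals.
306 = 2 × 3^2 × 17
289 = 17^2
969 = 3 × 17 × 19
LCM(306, 289, 969) = 2 × 3^2 × 17^2 × 19 = 98838.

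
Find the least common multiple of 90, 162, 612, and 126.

192780

90 = 2 × 3^2 × 5
162 = 2 × 3^4
612 = 2^2 × 3^2 × 17
126 = 2 × 3^2 × 7
LCM(90, 162, 612, 126) = 2^2 × 3^4 × 5 × 7 × 17 = 192780.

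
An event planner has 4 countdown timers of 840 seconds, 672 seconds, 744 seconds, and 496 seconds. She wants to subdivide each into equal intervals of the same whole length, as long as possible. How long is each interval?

The interval must divide each timer length; the longest such is the gcd.
840 = 2^3 × 3 × 5 × 7
672 = 2^5 × 3 × 7
744 = 2^3 × 3 × 31
496 = 2^4 × 31
gcd(840, 672, 744, 496) = 2^3 = 8.

8 seconds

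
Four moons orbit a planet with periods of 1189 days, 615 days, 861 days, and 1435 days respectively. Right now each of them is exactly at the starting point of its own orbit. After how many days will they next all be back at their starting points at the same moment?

124845 days

The first simultaneous occurrence is after LCM of the individual periods.
1189 = 29 × 41
615 = 3 × 5 × 41
861 = 3 × 7 × 41
1435 = 5 × 7 × 41
LCM(1189, 615, 861, 1435) = 3 × 5 × 7 × 29 × 41 = 124845.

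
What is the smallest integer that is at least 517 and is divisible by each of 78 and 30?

780

The integer must be a common multiple of 78 and 30, so a multiple of their LCM.
78 = 2 × 3 × 13
30 = 2 × 3 × 5
LCM(78, 30) = 2 × 3 × 5 × 13 = 390.
Smallest multiple of 390 that is ≥ 517: ⌈517/390⌉ × 390 = 2 × 390 = 780.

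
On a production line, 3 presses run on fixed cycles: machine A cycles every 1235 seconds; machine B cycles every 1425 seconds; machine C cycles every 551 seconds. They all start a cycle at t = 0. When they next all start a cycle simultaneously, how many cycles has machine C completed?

975 cycles

All finish a whole number of cycles simultaneously at t = LCM of the periods.
1235 = 5 × 13 × 19
1425 = 3 × 5^2 × 19
551 = 19 × 29
LCM(1235, 1425, 551) = 3 × 5^2 × 13 × 19 × 29 = 537225.
Cycles for period 551: 537225 / 551 = 975.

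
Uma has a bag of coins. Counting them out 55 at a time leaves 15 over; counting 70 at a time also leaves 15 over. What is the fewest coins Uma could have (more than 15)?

N − 15 must be a common multiple of 55 and 70.
55 = 5 × 11
70 = 2 × 5 × 7
LCM(55, 70) = 2 × 5 × 7 × 11 = 770.
Smallest N > 15 is LCM + 15 = 770 + 15 = 785.

785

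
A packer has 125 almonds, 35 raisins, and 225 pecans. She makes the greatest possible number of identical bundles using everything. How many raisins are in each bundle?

7

Number of bundles = gcd(125, 35, 225).
125 = 5^3
35 = 5 × 7
225 = 3^2 × 5^2
gcd(125, 35, 225) = 5.
raisins per bundle = 35 / 5 = 7.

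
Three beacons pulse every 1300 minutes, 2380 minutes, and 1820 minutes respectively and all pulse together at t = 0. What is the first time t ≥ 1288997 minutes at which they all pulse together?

1392300 minutes

Joint pulses occur at multiples of LCM(1300, 2380, 1820).
1300 = 2^2 × 5^2 × 13
2380 = 2^2 × 5 × 7 × 17
1820 = 2^2 × 5 × 7 × 13
LCM(1300, 2380, 1820) = 2^2 × 5^2 × 7 × 13 × 17 = 154700.
Smallest multiple of 154700 that is ≥ 1288997: ⌈1288997/154700⌉ × 154700 = 9 × 154700 = 1392300.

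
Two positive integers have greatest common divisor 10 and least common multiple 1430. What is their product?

For any two positive integers, gcd × lcm = product = 10 × 1430 = 14300.

14300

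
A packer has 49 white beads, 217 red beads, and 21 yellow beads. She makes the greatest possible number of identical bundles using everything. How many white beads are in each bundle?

7

Number of bundles = gcd(49, 217, 21).
49 = 7^2
217 = 7 × 31
21 = 3 × 7
gcd(49, 217, 21) = 7.
white beads per bundle = 49 / 7 = 7.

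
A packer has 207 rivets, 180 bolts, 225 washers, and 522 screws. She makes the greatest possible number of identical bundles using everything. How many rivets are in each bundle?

Number of bundles = gcd(207, 180, 225, 522).
207 = 3^2 × 23
180 = 2^2 × 3^2 × 5
225 = 3^2 × 5^2
522 = 2 × 3^2 × 29
gcd(207, 180, 225, 522) = 3^2 = 9.
rivets per bundle = 207 / 9 = 23.

23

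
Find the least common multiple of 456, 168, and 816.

108528

456 = 2^3 × 3 × 19
168 = 2^3 × 3 × 7
816 = 2^4 × 3 × 17
LCM(456, 168, 816) = 2^4 × 3 × 7 × 17 × 19 = 108528.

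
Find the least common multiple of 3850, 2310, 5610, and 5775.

196350

3850 = 2 × 5^2 × 7 × 11
2310 = 2 × 3 × 5 × 7 × 11
5610 = 2 × 3 × 5 × 11 × 17
5775 = 3 × 5^2 × 7 × 11
LCM(3850, 2310, 5610, 5775) = 2 × 3 × 5^2 × 7 × 11 × 17 = 196350.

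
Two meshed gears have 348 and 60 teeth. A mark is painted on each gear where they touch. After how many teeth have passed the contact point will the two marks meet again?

1740 teeth

The first simultaneous occurrence is after LCM of the individual periods.
348 = 2^2 × 3 × 29
60 = 2^2 × 3 × 5
LCM(348, 60) = 2^2 × 3 × 5 × 29 = 1740.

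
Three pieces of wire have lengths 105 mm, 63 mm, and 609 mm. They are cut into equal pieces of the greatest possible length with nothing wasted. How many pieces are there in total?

Piece length = gcd(105, 63, 609).
105 = 3 × 5 × 7
63 = 3^2 × 7
609 = 3 × 7 × 29
gcd(105, 63, 609) = 3 × 7 = 21.
Total pieces = 105/21 + 63/21 + 609/21 = 5 + 3 + 29 = 37.

37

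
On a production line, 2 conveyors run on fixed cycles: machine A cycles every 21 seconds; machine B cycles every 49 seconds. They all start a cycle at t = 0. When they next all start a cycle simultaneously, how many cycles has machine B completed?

3 cycles

They are all back at their starting positions together after one LCM of the periods.
21 = 3 × 7
49 = 7^2
LCM(21, 49) = 3 × 7^2 = 147.
Cycles for period 49: 147 / 49 = 3.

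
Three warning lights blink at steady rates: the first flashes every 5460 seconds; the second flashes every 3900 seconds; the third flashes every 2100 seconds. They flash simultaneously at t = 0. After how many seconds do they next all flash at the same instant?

27300 seconds

We need the least common multiple of the intervals.
5460 = 2^2 × 3 × 5 × 7 × 13
3900 = 2^2 × 3 × 5^2 × 13
2100 = 2^2 × 3 × 5^2 × 7
LCM(5460, 3900, 2100) = 2^2 × 3 × 5^2 × 7 × 13 = 27300.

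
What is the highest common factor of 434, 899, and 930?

31

434 = 2 × 7 × 31
899 = 29 × 31
930 = 2 × 3 × 5 × 31
gcd(434, 899, 930) = 31.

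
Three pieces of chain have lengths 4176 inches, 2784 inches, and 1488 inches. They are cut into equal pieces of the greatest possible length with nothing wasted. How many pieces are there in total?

Piece length = gcd(4176, 2784, 1488).
4176 = 2^4 × 3^2 × 29
2784 = 2^5 × 3 × 29
1488 = 2^4 × 3 × 31
gcd(4176, 2784, 1488) = 2^4 × 3 = 48.
Total pieces = 4176/48 + 2784/48 + 1488/48 = 87 + 58 + 31 = 176.

176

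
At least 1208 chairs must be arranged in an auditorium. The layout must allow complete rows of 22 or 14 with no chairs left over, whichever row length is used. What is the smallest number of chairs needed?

The number of chairs must be a common multiple of 22 and 14, so a multiple of their LCM.
22 = 2 × 11
14 = 2 × 7
LCM(22, 14) = 2 × 7 × 11 = 154.
Smallest multiple of 154 that is ≥ 1208: ⌈1208/154⌉ × 154 = 8 × 154 = 1232.

1232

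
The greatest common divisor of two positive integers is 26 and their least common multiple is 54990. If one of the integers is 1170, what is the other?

For two integers, gcd × lcm = product, so the other is (26 × 54990) / 1170 = 1429740 / 1170 = 1222.

1222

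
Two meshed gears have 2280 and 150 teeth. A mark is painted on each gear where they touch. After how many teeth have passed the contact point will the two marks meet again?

We need the least common multiple of the intervals.
2280 = 2^3 × 3 × 5 × 19
150 = 2 × 3 × 5^2
LCM(2280, 150) = 2^3 × 3 × 5^2 × 19 = 11400.

11400 teeth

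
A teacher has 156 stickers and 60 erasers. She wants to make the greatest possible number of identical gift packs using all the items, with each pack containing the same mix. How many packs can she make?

12 packs

The pack count must divide each quantity, so the greatest is gcd(156, 60).
156 = 2^2 × 3 × 13
60 = 2^2 × 3 × 5
gcd(156, 60) = 2^2 × 3 = 12.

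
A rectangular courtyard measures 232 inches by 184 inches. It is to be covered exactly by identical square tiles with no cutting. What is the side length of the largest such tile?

8 inches

The tile side must divide both 232 and 184, so the largest is their gcd.
232 = 2^3 × 29
184 = 2^3 × 23
gcd(232, 184) = 2^3 = 8.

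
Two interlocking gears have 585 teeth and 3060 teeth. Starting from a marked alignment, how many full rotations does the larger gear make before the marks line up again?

13 rotations

All finish a whole number of cycles simultaneously at t = LCM of the periods.
585 = 3^2 × 5 × 13
3060 = 2^2 × 3^2 × 5 × 17
LCM(585, 3060) = 2^2 × 3^2 × 5 × 13 × 17 = 39780.
Rotations for period 3060: 39780 / 3060 = 13.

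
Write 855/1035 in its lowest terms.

19/23

855 = 3^2 × 5 × 19
1035 = 3^2 × 5 × 23
gcd(855, 1035) = 3^2 × 5 = 45.
Divide numerator and denominator by 45: 855/1035 = 19/23.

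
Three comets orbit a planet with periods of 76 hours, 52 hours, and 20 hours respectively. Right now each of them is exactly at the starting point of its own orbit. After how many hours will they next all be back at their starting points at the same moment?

4940 hours

The first simultaneous occurrence is after LCM of the individual periods.
76 = 2^2 × 19
52 = 2^2 × 13
20 = 2^2 × 5
LCM(76, 52, 20) = 2^2 × 5 × 13 × 19 = 4940.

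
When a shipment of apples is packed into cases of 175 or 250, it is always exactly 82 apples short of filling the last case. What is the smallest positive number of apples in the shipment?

Being 82 short of a full case of size k means N ≡ −82 (mod k), i.e. N + 82 is a multiple of each size.
175 = 5^2 × 7
250 = 2 × 5^3
LCM(175, 250) = 2 × 5^3 × 7 = 1750.
Smallest positive N is 1750 − 82 = 1668.

1668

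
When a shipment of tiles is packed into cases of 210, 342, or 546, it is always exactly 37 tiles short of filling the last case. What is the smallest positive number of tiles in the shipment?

Being 37 short of a full case of size k means N ≡ −37 (mod k), i.e. N + 37 is a multiple of each size.
210 = 2 × 3 × 5 × 7
342 = 2 × 3^2 × 19
546 = 2 × 3 × 7 × 13
LCM(210, 342, 546) = 2 × 3^2 × 5 × 7 × 13 × 19 = 155610.
Smallest positive N is 155610 − 37 = 155573.

155573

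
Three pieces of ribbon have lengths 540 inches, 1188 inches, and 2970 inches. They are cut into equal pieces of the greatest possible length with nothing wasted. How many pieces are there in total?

Piece length = gcd(540, 1188, 2970).
540 = 2^2 × 3^3 × 5
1188 = 2^2 × 3^3 × 11
2970 = 2 × 3^3 × 5 × 11
gcd(540, 1188, 2970) = 2 × 3^3 = 54.
Total pieces = 540/54 + 1188/54 + 2970/54 = 10 + 22 + 55 = 87.

87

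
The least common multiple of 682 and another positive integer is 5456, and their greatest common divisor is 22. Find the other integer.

gcd × lcm = product of the two integers, so the other integer is (22 × 5456) / 682 = 176.

176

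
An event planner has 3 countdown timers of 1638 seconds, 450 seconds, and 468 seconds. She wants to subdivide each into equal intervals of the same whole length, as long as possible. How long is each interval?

18 seconds

The interval must divide each timer length; the longest such is the gcd.
1638 = 2 × 3^2 × 7 × 13
450 = 2 × 3^2 × 5^2
468 = 2^2 × 3^2 × 13
gcd(1638, 450, 468) = 2 × 3^2 = 18.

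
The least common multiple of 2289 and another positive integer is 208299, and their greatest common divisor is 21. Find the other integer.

gcd × lcm = product of the two integers, so the other integer is (21 × 208299) / 2289 = 1911.

1911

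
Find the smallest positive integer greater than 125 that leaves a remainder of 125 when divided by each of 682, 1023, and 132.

N − 125 must be a common multiple of 682, 1023, and 132.
682 = 2 × 11 × 31
1023 = 3 × 11 × 31
132 = 2^2 × 3 × 11
LCM(682, 1023, 132) = 2^2 × 3 × 11 × 31 = 4092.
Smallest N > 125 is LCM + 125 = 4092 + 125 = 4217.

4217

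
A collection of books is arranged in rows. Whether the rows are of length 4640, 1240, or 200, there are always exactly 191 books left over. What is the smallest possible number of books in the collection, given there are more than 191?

719391

N − 191 must be a common multiple of 4640, 1240, and 200.
4640 = 2^5 × 5 × 29
1240 = 2^3 × 5 × 31
200 = 2^3 × 5^2
LCM(4640, 1240, 200) = 2^5 × 5^2 × 29 × 31 = 719200.
Smallest N > 191 is LCM + 191 = 719200 + 191 = 719391.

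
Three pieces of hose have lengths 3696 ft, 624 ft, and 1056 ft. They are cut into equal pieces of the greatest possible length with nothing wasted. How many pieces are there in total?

112

Piece length = gcd(3696, 624, 1056).
3696 = 2^4 × 3 × 7 × 11
624 = 2^4 × 3 × 13
1056 = 2^5 × 3 × 11
gcd(3696, 624, 1056) = 2^4 × 3 = 48.
Total pieces = 3696/48 + 624/48 + 1056/48 = 77 + 13 + 22 = 112.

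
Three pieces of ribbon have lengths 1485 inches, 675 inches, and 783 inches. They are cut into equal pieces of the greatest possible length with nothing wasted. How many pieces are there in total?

Piece length = gcd(1485, 675, 783).
1485 = 3^3 × 5 × 11
675 = 3^3 × 5^2
783 = 3^3 × 29
gcd(1485, 675, 783) = 3^3 = 27.
Total pieces = 1485/27 + 675/27 + 783/27 = 55 + 25 + 29 = 109.

109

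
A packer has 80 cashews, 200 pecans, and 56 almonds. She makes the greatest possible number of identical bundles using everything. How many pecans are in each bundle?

25

Number of bundles = gcd(80, 200, 56).
80 = 2^4 × 5
200 = 2^3 × 5^2
56 = 2^3 × 7
gcd(80, 200, 56) = 2^3 = 8.
pecans per bundle = 200 / 8 = 25.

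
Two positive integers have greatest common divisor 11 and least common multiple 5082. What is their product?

For any two positive integers, gcd × lcm = product = 11 × 5082 = 55902.

55902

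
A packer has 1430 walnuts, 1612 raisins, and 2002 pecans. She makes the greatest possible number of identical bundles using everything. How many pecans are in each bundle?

Number of bundles = gcd(1430, 1612, 2002).
1430 = 2 × 5 × 11 × 13
1612 = 2^2 × 13 × 31
2002 = 2 × 7 × 11 × 13
gcd(1430, 1612, 2002) = 2 × 13 = 26.
pecans per bundle = 2002 / 26 = 77.

77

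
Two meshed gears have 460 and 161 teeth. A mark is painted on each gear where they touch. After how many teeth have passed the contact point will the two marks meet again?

3220 teeth

The first simultaneous occurrence is after LCM of the individual periods.
460 = 2^2 × 5 × 23
161 = 7 × 23
LCM(460, 161) = 2^2 × 5 × 7 × 23 = 3220.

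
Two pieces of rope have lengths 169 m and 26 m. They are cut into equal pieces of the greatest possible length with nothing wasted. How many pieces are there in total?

Piece length = gcd(169, 26).
169 = 13^2
26 = 2 × 13
gcd(169, 26) = 13.
Total pieces = 169/13 + 26/13 = 13 + 2 = 15.

15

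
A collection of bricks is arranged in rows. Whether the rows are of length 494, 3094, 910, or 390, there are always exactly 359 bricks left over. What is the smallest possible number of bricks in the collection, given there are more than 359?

882149

N − 359 must be a common multiple of 494, 3094, 910, and 390.
494 = 2 × 13 × 19
3094 = 2 × 7 × 13 × 17
910 = 2 × 5 × 7 × 13
390 = 2 × 3 × 5 × 13
LCM(494, 3094, 910, 390) = 2 × 3 × 5 × 7 × 13 × 17 × 19 = 881790.
Smallest N > 359 is LCM + 359 = 881790 + 359 = 882149.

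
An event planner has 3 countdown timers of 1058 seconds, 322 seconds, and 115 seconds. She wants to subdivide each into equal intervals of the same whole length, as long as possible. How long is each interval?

The interval must divide each timer length; the longest such is the gcd.
1058 = 2 × 23^2
322 = 2 × 7 × 23
115 = 5 × 23
gcd(1058, 322, 115) = 23.

23 seconds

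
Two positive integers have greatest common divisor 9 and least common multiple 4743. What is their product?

42687

For any two positive integers, gcd × lcm = product = 9 × 4743 = 42687.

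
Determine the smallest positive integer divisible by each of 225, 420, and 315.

6300

225 = 3^2 × 5^2
420 = 2^2 × 3 × 5 × 7
315 = 3^2 × 5 × 7
LCM(225, 420, 315) = 2^2 × 3^2 × 5^2 × 7 = 6300.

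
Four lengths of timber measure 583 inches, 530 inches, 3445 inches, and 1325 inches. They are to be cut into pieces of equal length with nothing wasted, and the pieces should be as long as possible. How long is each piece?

Each piece length must divide every original length, so the longest possible is gcd(583, 530, 3445, 1325).
583 = 11 × 53
530 = 2 × 5 × 53
3445 = 5 × 13 × 53
1325 = 5^2 × 53
gcd(583, 530, 3445, 1325) = 53.

53 inches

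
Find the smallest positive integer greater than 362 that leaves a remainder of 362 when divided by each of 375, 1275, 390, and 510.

N − 362 must be a common multiple of 375, 1275, 390, and 510.
375 = 3 × 5^3
1275 = 3 × 5^2 × 17
390 = 2 × 3 × 5 × 13
510 = 2 × 3 × 5 × 17
LCM(375, 1275, 390, 510) = 2 × 3 × 5^3 × 13 × 17 = 165750.
Smallest N > 362 is LCM + 362 = 165750 + 362 = 166112.

166112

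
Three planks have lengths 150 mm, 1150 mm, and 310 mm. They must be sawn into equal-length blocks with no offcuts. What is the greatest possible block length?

10 mm

The block length must divide every plank, so the greatest is gcd(150, 1150, 310).
150 = 2 × 3 × 5^2
1150 = 2 × 5^2 × 23
310 = 2 × 5 × 31
gcd(150, 1150, 310) = 2 × 5 = 10.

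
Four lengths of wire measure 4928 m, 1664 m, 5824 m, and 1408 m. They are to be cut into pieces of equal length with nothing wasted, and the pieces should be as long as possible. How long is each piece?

64 m

Each piece length must divide every original length, so the longest possible is gcd(4928, 1664, 5824, 1408).
4928 = 2^6 × 7 × 11
1664 = 2^7 × 13
5824 = 2^6 × 7 × 13
1408 = 2^7 × 11
gcd(4928, 1664, 5824, 1408) = 2^6 = 64.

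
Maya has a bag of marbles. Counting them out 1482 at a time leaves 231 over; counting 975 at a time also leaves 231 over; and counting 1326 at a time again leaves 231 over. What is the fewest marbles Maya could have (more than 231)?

N − 231 must be a common multiple of 1482, 975, and 1326.
1482 = 2 × 3 × 13 × 19
975 = 3 × 5^2 × 13
1326 = 2 × 3 × 13 × 17
LCM(1482, 975, 1326) = 2 × 3 × 5^2 × 13 × 17 × 19 = 629850.
Smallest N > 231 is LCM + 231 = 629850 + 231 = 630081.

630081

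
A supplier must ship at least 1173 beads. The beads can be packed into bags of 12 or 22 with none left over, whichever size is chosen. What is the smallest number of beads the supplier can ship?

1188

The number of beads must be a common multiple of 12 and 22, so a multiple of their LCM.
12 = 2^2 × 3
22 = 2 × 11
LCM(12, 22) = 2^2 × 3 × 11 = 132.
Smallest multiple of 132 that is ≥ 1173: ⌈1173/132⌉ × 132 = 9 × 132 = 1188.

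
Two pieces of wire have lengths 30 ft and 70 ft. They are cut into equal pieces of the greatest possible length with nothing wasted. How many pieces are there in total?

Piece length = gcd(30, 70).
30 = 2 × 3 × 5
70 = 2 × 5 × 7
gcd(30, 70) = 2 × 5 = 10.
Total pieces = 30/10 + 70/10 = 3 + 7 = 10.

10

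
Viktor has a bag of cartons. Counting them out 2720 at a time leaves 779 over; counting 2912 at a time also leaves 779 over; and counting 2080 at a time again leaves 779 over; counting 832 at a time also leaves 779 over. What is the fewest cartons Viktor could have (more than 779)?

495819

N − 779 must be a common multiple of 2720, 2912, 2080, and 832.
2720 = 2^5 × 5 × 17
2912 = 2^5 × 7 × 13
2080 = 2^5 × 5 × 13
832 = 2^6 × 13
LCM(2720, 2912, 2080, 832) = 2^6 × 5 × 7 × 13 × 17 = 495040.
Smallest N > 779 is LCM + 779 = 495040 + 779 = 495819.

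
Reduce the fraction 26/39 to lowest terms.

26 = 2 × 13
39 = 3 × 13
gcd(26, 39) = 13.
Divide numerator and denominator by 13: 26/39 = 2/3.

2/3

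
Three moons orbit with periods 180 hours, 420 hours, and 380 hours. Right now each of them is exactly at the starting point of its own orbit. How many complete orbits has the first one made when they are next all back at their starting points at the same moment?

All finish a whole number of cycles simultaneously at t = LCM of the periods.
180 = 2^2 × 3^2 × 5
420 = 2^2 × 3 × 5 × 7
380 = 2^2 × 5 × 19
LCM(180, 420, 380) = 2^2 × 3^2 × 5 × 7 × 19 = 23940.
Orbits for period 180: 23940 / 180 = 133.

133 orbits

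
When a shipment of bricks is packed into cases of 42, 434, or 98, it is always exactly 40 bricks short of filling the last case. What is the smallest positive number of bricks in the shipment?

9074

Being 40 short of a full case of size k means N ≡ −40 (mod k), i.e. N + 40 is a multiple of each size.
42 = 2 × 3 × 7
434 = 2 × 7 × 31
98 = 2 × 7^2
LCM(42, 434, 98) = 2 × 3 × 7^2 × 31 = 9114.
Smallest positive N is 9114 − 40 = 9074.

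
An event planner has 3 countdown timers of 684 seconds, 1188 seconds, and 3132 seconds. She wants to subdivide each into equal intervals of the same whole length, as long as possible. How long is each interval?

The interval must divide each timer length; the longest such is the gcd.
684 = 2^2 × 3^2 × 19
1188 = 2^2 × 3^3 × 11
3132 = 2^2 × 3^3 × 29
gcd(684, 1188, 3132) = 2^2 × 3^2 = 36.

36 seconds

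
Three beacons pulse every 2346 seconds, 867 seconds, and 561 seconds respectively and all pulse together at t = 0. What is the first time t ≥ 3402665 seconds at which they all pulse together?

3509616 seconds

Joint pulses occur at multiples of LCM(2346, 867, 561).
2346 = 2 × 3 × 17 × 23
867 = 3 × 17^2
561 = 3 × 11 × 17
LCM(2346, 867, 561) = 2 × 3 × 11 × 17^2 × 23 = 438702.
Smallest multiple of 438702 that is ≥ 3402665: ⌈3402665/438702⌉ × 438702 = 8 × 438702 = 3509616.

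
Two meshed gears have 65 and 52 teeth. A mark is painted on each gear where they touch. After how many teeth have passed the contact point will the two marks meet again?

260 teeth

We need the least common multiple of the intervals.
65 = 5 × 13
52 = 2^2 × 13
LCM(65, 52) = 2^2 × 5 × 13 = 260.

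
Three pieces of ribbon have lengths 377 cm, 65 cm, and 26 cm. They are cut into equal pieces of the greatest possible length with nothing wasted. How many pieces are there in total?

36

Piece length = gcd(377, 65, 26).
377 = 13 × 29
65 = 5 × 13
26 = 2 × 13
gcd(377, 65, 26) = 13.
Total pieces = 377/13 + 65/13 + 26/13 = 29 + 5 + 2 = 36.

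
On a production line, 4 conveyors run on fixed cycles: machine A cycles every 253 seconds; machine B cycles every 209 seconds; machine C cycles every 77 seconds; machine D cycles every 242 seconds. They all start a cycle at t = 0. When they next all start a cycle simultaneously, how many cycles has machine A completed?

2926 cycles

They are all back at their starting positions together after one LCM of the periods.
253 = 11 × 23
209 = 11 × 19
77 = 7 × 11
242 = 2 × 11^2
LCM(253, 209, 77, 242) = 2 × 7 × 11^2 × 19 × 23 = 740278.
Cycles for period 253: 740278 / 253 = 2926.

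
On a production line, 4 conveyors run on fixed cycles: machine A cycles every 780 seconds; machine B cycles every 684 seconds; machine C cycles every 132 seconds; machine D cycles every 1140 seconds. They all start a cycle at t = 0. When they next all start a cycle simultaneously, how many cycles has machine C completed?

The first common completion time is the LCM of the periods.
780 = 2^2 × 3 × 5 × 13
684 = 2^2 × 3^2 × 19
132 = 2^2 × 3 × 11
1140 = 2^2 × 3 × 5 × 19
LCM(780, 684, 132, 1140) = 2^2 × 3^2 × 5 × 11 × 13 × 19 = 489060.
Cycles for period 132: 489060 / 132 = 3705.

3705 cycles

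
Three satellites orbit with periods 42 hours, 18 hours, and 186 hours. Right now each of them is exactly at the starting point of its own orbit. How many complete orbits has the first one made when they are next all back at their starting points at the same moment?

They are all back at their starting positions together after one LCM of the periods.
42 = 2 × 3 × 7
18 = 2 × 3^2
186 = 2 × 3 × 31
LCM(42, 18, 186) = 2 × 3^2 × 7 × 31 = 3906.
Orbits for period 42: 3906 / 42 = 93.

93 orbits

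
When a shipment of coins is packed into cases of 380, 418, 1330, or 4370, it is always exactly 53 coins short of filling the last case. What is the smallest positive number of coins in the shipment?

Being 53 short of a full case of size k means N ≡ −53 (mod k), i.e. N + 53 is a multiple of each size.
380 = 2^2 × 5 × 19
418 = 2 × 11 × 19
1330 = 2 × 5 × 7 × 19
4370 = 2 × 5 × 19 × 23
LCM(380, 418, 1330, 4370) = 2^2 × 5 × 7 × 11 × 19 × 23 = 672980.
Smallest positive N is 672980 − 53 = 672927.

672927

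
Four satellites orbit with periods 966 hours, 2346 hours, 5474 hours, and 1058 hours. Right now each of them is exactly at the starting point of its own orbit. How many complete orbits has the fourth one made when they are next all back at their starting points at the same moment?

357 orbits

They are all back at their starting positions together after one LCM of the periods.
966 = 2 × 3 × 7 × 23
2346 = 2 × 3 × 17 × 23
5474 = 2 × 7 × 17 × 23
1058 = 2 × 23^2
LCM(966, 2346, 5474, 1058) = 2 × 3 × 7 × 17 × 23^2 = 377706.
Orbits for period 1058: 377706 / 1058 = 357.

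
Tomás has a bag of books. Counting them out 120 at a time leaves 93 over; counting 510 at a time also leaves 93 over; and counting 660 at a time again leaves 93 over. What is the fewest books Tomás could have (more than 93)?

22533

N − 93 must be a common multiple of 120, 510, and 660.
120 = 2^3 × 3 × 5
510 = 2 × 3 × 5 × 17
660 = 2^2 × 3 × 5 × 11
LCM(120, 510, 660) = 2^3 × 3 × 5 × 11 × 17 = 22440.
Smallest N > 93 is LCM + 93 = 22440 + 93 = 22533.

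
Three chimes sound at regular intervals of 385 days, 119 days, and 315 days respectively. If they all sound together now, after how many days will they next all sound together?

We need the least common multiple of the intervals.
385 = 5 × 7 × 11
119 = 7 × 17
315 = 3^2 × 5 × 7
LCM(385, 119, 315) = 3^2 × 5 × 7 × 11 × 17 = 58905.

58905 days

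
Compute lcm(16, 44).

16 = 2^4
44 = 2^2 × 11
LCM(16, 44) = 2^4 × 11 = 176.

176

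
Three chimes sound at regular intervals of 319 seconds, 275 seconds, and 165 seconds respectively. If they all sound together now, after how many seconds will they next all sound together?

23925 seconds

The first simultaneous occurrence is after LCM of the individual periods.
319 = 11 × 29
275 = 5^2 × 11
165 = 3 × 5 × 11
LCM(319, 275, 165) = 3 × 5^2 × 11 × 29 = 23925.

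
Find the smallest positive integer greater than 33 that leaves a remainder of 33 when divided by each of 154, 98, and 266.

20515

N − 33 must be a common multiple of 154, 98, and 266.
154 = 2 × 7 × 11
98 = 2 × 7^2
266 = 2 × 7 × 19
LCM(154, 98, 266) = 2 × 7^2 × 11 × 19 = 20482.
Smallest N > 33 is LCM + 33 = 20482 + 33 = 20515.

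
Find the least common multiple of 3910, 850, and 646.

3910 = 2 × 5 × 17 × 23
850 = 2 × 5^2 × 17
646 = 2 × 17 × 19
LCM(3910, 850, 646) = 2 × 5^2 × 17 × 19 × 23 = 371450.

371450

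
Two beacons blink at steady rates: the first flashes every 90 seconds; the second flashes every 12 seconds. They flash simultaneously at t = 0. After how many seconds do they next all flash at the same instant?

We need the least common multiple of the intervals.
90 = 2 × 3^2 × 5
12 = 2^2 × 3
LCM(90, 12) = 2^2 × 3^2 × 5 = 180.

180 seconds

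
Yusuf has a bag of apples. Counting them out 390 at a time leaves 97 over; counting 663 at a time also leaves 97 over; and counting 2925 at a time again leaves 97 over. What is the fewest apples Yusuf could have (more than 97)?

99547

N − 97 must be a common multiple of 390, 663, and 2925.
390 = 2 × 3 × 5 × 13
663 = 3 × 13 × 17
2925 = 3^2 × 5^2 × 13
LCM(390, 663, 2925) = 2 × 3^2 × 5^2 × 13 × 17 = 99450.
Smallest N > 97 is LCM + 97 = 99450 + 97 = 99547.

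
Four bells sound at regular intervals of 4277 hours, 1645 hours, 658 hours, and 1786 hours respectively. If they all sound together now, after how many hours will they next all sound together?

We need the least common multiple of the intervals.
4277 = 7 × 13 × 47
1645 = 5 × 7 × 47
658 = 2 × 7 × 47
1786 = 2 × 19 × 47
LCM(4277, 1645, 658, 1786) = 2 × 5 × 7 × 13 × 19 × 47 = 812630.

812630 hours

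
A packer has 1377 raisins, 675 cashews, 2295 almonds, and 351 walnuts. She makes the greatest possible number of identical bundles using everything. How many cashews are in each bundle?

Number of bundles = gcd(1377, 675, 2295, 351).
1377 = 3^4 × 17
675 = 3^3 × 5^2
2295 = 3^3 × 5 × 17
351 = 3^3 × 13
gcd(1377, 675, 2295, 351) = 3^3 = 27.
cashews per bundle = 675 / 27 = 25.

25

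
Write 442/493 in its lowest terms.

26/29

442 = 2 × 13 × 17
493 = 17 × 29
gcd(442, 493) = 17.
Divide numerator and denominator by 17: 442/493 = 26/29.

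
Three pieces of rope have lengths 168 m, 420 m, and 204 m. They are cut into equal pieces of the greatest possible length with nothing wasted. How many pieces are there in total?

66

Piece length = gcd(168, 420, 204).
168 = 2^3 × 3 × 7
420 = 2^2 × 3 × 5 × 7
204 = 2^2 × 3 × 17
gcd(168, 420, 204) = 2^2 × 3 = 12.
Total pieces = 168/12 + 420/12 + 204/12 = 14 + 35 + 17 = 66.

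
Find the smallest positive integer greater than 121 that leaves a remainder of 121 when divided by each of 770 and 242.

N − 121 must be a common multiple of 770 and 242.
770 = 2 × 5 × 7 × 11
242 = 2 × 11^2
LCM(770, 242) = 2 × 5 × 7 × 11^2 = 8470.
Smallest N > 121 is LCM + 121 = 8470 + 121 = 8591.

8591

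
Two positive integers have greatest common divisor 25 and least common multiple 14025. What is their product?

350625

For any two positive integers, gcd × lcm = product = 25 × 14025 = 350625.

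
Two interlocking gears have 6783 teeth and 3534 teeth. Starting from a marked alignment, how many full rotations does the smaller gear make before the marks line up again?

They are all back at their starting positions together after one LCM of the periods.
6783 = 3 × 7 × 17 × 19
3534 = 2 × 3 × 19 × 31
LCM(6783, 3534) = 2 × 3 × 7 × 17 × 19 × 31 = 420546.
Rotations for period 3534: 420546 / 3534 = 119.

119 rotations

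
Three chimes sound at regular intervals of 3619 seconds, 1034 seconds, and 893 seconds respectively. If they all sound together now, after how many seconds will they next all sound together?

The first simultaneous occurrence is after LCM of the individual periods.
3619 = 7 × 11 × 47
1034 = 2 × 11 × 47
893 = 19 × 47
LCM(3619, 1034, 893) = 2 × 7 × 11 × 19 × 47 = 137522.

137522 seconds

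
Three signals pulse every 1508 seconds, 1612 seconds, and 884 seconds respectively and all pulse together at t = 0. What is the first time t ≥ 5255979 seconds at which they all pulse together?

Joint pulses occur at multiples of LCM(1508, 1612, 884).
1508 = 2^2 × 13 × 29
1612 = 2^2 × 13 × 31
884 = 2^2 × 13 × 17
LCM(1508, 1612, 884) = 2^2 × 13 × 17 × 29 × 31 = 794716.
Smallest multiple of 794716 that is ≥ 5255979: ⌈5255979/794716⌉ × 794716 = 7 × 794716 = 5563012.

5563012 seconds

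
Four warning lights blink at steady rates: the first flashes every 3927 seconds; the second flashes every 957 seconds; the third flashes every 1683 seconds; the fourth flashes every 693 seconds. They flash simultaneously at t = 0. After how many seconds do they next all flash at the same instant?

341649 seconds

They coincide at every common multiple of the periods; the first is the LCM.
3927 = 3 × 7 × 11 × 17
957 = 3 × 11 × 29
1683 = 3^2 × 11 × 17
693 = 3^2 × 7 × 11
LCM(3927, 957, 1683, 693) = 3^2 × 7 × 11 × 17 × 29 = 341649.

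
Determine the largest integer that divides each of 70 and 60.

10

70 = 2 × 5 × 7
60 = 2^2 × 3 × 5
gcd(70, 60) = 2 × 5 = 10.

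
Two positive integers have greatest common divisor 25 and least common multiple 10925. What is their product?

273125

For any two positive integers, gcd × lcm = product = 25 × 10925 = 273125.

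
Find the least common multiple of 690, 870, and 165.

690 = 2 × 3 × 5 × 23
870 = 2 × 3 × 5 × 29
165 = 3 × 5 × 11
LCM(690, 870, 165) = 2 × 3 × 5 × 11 × 23 × 29 = 220110.

220110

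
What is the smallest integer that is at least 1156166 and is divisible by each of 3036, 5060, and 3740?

The integer must be a common multiple of 3036, 5060, and 3740, so a multiple of their LCM.
3036 = 2^2 × 3 × 11 × 23
5060 = 2^2 × 5 × 11 × 23
3740 = 2^2 × 5 × 11 × 17
LCM(3036, 5060, 3740) = 2^2 × 3 × 5 × 11 × 17 × 23 = 258060.
Smallest multiple of 258060 that is ≥ 1156166: ⌈1156166/258060⌉ × 258060 = 5 × 258060 = 1290300.

1290300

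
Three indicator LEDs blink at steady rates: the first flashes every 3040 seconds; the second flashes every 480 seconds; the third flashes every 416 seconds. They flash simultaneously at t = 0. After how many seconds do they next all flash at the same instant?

118560 seconds

They coincide at every common multiple of the periods; the first is the LCM.
3040 = 2^5 × 5 × 19
480 = 2^5 × 3 × 5
416 = 2^5 × 13
LCM(3040, 480, 416) = 2^5 × 3 × 5 × 13 × 19 = 118560.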